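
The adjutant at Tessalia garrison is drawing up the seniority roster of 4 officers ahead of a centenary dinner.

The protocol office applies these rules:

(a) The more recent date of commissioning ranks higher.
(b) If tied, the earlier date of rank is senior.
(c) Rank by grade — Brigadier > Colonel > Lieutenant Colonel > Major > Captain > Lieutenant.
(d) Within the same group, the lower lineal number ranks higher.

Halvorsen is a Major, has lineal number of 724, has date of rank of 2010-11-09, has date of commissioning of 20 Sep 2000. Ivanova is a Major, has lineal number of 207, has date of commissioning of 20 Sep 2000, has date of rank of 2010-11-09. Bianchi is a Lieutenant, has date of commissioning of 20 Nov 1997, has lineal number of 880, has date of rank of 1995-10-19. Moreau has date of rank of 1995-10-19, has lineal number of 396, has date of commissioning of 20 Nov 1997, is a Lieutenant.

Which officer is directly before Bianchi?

Moreau

By date of commissioning (later first): Ivanova and Halvorsen (both 20 Sep 2000); then Moreau and Bianchi (both 20 Nov 1997).
Ivanova and Halvorsen both have date of rank 2010-11-09, so the next rule applies.
Ivanova and Halvorsen are each Major, so the next rule applies.
Among Ivanova and Halvorsen, by lineal number (lower first): Ivanova (207) before Halvorsen (724).
Moreau and Bianchi both have date of rank 1995-10-19, so the next rule applies.
Moreau and Bianchi are each Lieutenant, so the next rule applies.
Among Moreau and Bianchi, by lineal number (lower first): Moreau (396) before Bianchi (880).
Order: Ivanova, Halvorsen, Moreau, Bianchi.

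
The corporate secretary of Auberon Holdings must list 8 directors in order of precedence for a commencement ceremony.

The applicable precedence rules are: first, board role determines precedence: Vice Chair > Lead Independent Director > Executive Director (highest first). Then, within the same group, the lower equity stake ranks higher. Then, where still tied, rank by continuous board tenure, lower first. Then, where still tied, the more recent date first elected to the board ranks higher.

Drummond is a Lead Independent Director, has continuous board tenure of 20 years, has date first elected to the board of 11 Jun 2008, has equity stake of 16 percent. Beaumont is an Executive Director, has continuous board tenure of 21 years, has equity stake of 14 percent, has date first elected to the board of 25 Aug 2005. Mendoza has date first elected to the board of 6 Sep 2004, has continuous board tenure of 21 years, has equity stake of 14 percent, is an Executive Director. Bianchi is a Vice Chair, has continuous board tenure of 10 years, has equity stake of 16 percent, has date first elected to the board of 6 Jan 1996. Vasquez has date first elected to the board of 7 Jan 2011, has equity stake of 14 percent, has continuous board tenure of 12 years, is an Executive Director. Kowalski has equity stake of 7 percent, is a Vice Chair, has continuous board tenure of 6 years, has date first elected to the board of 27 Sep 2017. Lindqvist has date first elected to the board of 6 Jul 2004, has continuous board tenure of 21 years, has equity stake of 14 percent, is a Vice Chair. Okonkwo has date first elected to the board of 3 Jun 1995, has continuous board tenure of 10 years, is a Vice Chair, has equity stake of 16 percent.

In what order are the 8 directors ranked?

Kowalski, Lindqvist, Bianchi, Okonkwo, Drummond, Vasquez, Beaumont, Mendoza

By board role: Kowalski, Lindqvist, Bianchi and Okonkwo (Vice Chair); then Drummond (Lead Independent Director); then Vasquez, Beaumont and Mendoza (Executive Director).
Among Kowalski, Lindqvist, Bianchi and Okonkwo, by equity stake (lower first): Kowalski (7 percent) before Lindqvist (14 percent) before Bianchi and Okonkwo (16 percent).
Bianchi and Okonkwo both have continuous board tenure 10 years, so the next rule applies.
Among Bianchi and Okonkwo, by date first elected to the board (later first): Bianchi (6 Jan 1996) before Okonkwo (3 Jun 1995).
Vasquez, Beaumont and Mendoza all have equity stake 14 percent, so the next rule applies.
Among Vasquez, Beaumont and Mendoza, by continuous board tenure (lower first): Vasquez (12 years) before Beaumont and Mendoza (21 years).
Among Beaumont and Mendoza, by date first elected to the board (later first): Beaumont (25 Aug 2005) before Mendoza (6 Sep 2004).
Full order: Kowalski, Lindqvist, Bianchi, Okonkwo, Drummond, Vasquez, Beaumont, Mendoza.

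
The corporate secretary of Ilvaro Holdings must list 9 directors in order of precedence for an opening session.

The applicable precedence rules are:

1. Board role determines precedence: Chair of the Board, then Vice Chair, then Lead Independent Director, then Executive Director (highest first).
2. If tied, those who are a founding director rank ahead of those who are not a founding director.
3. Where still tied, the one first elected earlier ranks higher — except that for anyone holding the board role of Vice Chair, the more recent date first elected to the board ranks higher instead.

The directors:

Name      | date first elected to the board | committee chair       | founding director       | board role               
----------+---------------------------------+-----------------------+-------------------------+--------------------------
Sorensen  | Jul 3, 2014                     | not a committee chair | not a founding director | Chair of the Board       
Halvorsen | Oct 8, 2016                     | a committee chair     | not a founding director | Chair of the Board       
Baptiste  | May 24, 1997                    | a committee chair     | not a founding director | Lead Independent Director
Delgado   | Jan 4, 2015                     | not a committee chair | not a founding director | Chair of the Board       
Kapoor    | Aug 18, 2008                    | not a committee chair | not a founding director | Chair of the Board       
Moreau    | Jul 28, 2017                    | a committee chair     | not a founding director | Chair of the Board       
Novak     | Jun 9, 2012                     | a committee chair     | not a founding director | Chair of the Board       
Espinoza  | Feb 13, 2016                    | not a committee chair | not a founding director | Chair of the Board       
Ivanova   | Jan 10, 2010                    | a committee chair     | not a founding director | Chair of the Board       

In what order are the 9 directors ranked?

By board role: Kapoor, Ivanova, Novak, Sorensen, Delgado, Espinoza, Halvorsen and Moreau (Chair of the Board); then Baptiste (Lead Independent Director).
Kapoor, Ivanova, Novak, Sorensen, Delgado, Espinoza, Halvorsen and Moreau are each not a founding director, so the next rule applies.
Among Kapoor, Ivanova, Novak, Sorensen, Delgado, Espinoza, Halvorsen and Moreau, by date first elected to the board (earlier first): Kapoor (Aug 18, 2008) before Ivanova (Jan 10, 2010) before Novak (Jun 9, 2012) before Sorensen (Jul 3, 2014) before Delgado (Jan 4, 2015) before Espinoza (Feb 13, 2016) before Halvorsen (Oct 8, 2016) before Moreau (Jul 28, 2017).
Full order: Kapoor, Ivanova, Novak, Sorensen, Delgado, Espinoza, Halvorsen, Moreau, Baptiste.

Kapoor, Ivanova, Novak, Sorensen, Delgado, Espinoza, Halvorsen, Moreau, Baptiste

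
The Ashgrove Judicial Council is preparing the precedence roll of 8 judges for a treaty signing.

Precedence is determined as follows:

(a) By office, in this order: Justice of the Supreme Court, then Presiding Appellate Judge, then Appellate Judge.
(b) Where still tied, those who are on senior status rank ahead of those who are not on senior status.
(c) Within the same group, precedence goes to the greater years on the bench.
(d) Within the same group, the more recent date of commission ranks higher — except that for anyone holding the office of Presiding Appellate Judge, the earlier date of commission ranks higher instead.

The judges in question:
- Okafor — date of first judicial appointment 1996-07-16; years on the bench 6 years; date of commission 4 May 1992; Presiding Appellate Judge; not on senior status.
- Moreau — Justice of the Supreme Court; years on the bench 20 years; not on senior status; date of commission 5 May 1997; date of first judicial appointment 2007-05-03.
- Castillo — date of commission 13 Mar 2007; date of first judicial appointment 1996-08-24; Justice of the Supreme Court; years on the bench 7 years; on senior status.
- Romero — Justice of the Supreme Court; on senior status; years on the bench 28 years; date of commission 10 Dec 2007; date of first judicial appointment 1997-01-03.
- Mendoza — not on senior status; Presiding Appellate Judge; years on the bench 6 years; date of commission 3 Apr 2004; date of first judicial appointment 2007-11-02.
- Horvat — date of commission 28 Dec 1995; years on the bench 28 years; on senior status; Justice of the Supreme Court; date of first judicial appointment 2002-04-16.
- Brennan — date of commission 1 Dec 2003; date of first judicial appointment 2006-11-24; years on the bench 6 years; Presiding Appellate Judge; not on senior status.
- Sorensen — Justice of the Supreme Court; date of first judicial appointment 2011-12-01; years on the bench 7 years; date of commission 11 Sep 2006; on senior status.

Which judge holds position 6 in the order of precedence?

By office: Romero, Horvat, Castillo, Sorensen and Moreau (Justice of the Supreme Court); then Okafor, Brennan and Mendoza (Presiding Appellate Judge).
Among Romero, Horvat, Castillo, Sorensen and Moreau, on senior status before not on senior status: Romero, Horvat, Castillo and Sorensen (on senior status) before Moreau (not on senior status).
Among Romero, Horvat, Castillo and Sorensen, by years on the bench (higher first): Romero and Horvat (28 years) before Castillo and Sorensen (7 years).
Among Romero and Horvat, by date of commission (later first): Romero (10 Dec 2007) before Horvat (28 Dec 1995).
Among Castillo and Sorensen, by date of commission (later first): Castillo (13 Mar 2007) before Sorensen (11 Sep 2006).
Okafor, Brennan and Mendoza are each not on senior status, so the next rule applies.
Okafor, Brennan and Mendoza all have years on the bench 6 years, so the next rule applies.
Among Okafor, Brennan and Mendoza, by date of commission (earlier first) (reversed rule for this group): Okafor (4 May 1992) before Brennan (1 Dec 2003) before Mendoza (3 Apr 2004).
Order: Romero, Horvat, Castillo, Sorensen, Moreau, Okafor, Brennan, Mendoza.

Okafor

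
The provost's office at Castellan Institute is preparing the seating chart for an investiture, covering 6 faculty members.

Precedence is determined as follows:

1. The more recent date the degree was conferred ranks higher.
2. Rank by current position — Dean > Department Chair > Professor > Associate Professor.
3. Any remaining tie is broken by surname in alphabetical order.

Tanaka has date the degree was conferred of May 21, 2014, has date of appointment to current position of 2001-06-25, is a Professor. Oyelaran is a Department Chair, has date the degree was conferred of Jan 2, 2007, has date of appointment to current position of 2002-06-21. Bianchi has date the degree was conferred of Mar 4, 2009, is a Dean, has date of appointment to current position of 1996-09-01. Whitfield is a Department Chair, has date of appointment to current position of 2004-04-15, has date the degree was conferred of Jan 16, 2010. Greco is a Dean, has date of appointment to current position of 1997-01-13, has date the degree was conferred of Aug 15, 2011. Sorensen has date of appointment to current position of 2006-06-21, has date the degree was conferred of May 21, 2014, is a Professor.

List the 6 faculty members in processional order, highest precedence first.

Sorensen, Tanaka, Greco, Whitfield, Bianchi, Oyelaran

By date the degree was conferred (later first): Sorensen and Tanaka (both May 21, 2014); then Greco (Aug 15, 2011); then Whitfield (Jan 16, 2010); then Bianchi (Mar 4, 2009); then Oyelaran (Jan 2, 2007).
Sorensen and Tanaka are each Professor, so the next rule applies.
Among Sorensen and Tanaka, alphabetically by surname: Sorensen before Tanaka.
Full order: Sorensen, Tanaka, Greco, Whitfield, Bianchi, Oyelaran.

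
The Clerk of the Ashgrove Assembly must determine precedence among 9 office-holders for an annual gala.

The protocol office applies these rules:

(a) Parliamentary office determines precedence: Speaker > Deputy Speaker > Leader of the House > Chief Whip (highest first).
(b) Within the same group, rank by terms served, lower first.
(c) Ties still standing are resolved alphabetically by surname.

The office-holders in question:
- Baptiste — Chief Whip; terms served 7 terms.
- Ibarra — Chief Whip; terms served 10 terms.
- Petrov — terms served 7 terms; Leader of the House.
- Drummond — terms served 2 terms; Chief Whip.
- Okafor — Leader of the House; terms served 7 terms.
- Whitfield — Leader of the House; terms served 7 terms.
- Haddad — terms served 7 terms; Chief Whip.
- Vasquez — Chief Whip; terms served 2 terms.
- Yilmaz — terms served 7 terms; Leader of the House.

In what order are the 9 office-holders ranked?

Okafor, Petrov, Whitfield, Yilmaz, Drummond, Vasquez, Baptiste, Haddad, Ibarra

By parliamentary office: Okafor, Petrov, Whitfield and Yilmaz (Leader of the House); then Drummond, Vasquez, Baptiste, Haddad and Ibarra (Chief Whip).
Okafor, Petrov, Whitfield and Yilmaz all have terms served 7 terms, so the next rule applies.
Among Okafor, Petrov, Whitfield and Yilmaz, alphabetically by surname: Okafor before Petrov before Whitfield before Yilmaz.
Among Drummond, Vasquez, Baptiste, Haddad and Ibarra, by terms served (lower first): Drummond and Vasquez (2 terms) before Baptiste and Haddad (7 terms) before Ibarra (10 terms).
Among Drummond and Vasquez, alphabetically by surname: Drummond before Vasquez.
Among Baptiste and Haddad, alphabetically by surname: Baptiste before Haddad.
Full order: Okafor, Petrov, Whitfield, Yilmaz, Drummond, Vasquez, Baptiste, Haddad, Ibarra.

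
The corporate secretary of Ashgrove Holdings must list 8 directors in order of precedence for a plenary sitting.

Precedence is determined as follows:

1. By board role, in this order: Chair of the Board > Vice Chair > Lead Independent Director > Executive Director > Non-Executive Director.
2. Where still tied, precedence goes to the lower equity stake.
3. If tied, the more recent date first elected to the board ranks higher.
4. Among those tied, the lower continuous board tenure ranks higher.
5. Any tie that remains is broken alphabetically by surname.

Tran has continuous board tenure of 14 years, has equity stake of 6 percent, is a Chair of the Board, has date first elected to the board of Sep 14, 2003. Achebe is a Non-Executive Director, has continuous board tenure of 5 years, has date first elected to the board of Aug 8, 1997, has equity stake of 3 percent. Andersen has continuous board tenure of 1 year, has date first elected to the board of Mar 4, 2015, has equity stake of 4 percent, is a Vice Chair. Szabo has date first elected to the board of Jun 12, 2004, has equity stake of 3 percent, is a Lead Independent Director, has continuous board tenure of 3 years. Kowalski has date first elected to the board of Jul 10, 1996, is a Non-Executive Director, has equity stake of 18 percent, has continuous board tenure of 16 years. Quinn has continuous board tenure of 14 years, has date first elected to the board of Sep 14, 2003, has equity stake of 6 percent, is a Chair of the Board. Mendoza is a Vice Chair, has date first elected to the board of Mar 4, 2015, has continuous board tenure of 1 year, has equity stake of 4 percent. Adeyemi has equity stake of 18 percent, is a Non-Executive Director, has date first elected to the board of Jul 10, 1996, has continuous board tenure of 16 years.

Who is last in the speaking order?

Kowalski

By board role: Quinn and Tran (Chair of the Board); then Andersen and Mendoza (Vice Chair); then Szabo (Lead Independent Director); then Achebe, Adeyemi and Kowalski (Non-Executive Director).
Quinn and Tran both have equity stake 6 percent, so the next rule applies.
Quinn and Tran both have date first elected to the board Sep 14, 2003, so the next rule applies.
Quinn and Tran both have continuous board tenure 14 years, so the next rule applies.
Among Quinn and Tran, alphabetically by surname: Quinn before Tran.
Andersen and Mendoza both have equity stake 4 percent, so the next rule applies.
Andersen and Mendoza both have date first elected to the board Mar 4, 2015, so the next rule applies.
Andersen and Mendoza both have continuous board tenure 1 year, so the next rule applies.
Among Andersen and Mendoza, alphabetically by surname: Andersen before Mendoza.
Among Achebe, Adeyemi and Kowalski, by equity stake (lower first): Achebe (3 percent) before Adeyemi and Kowalski (18 percent).
Adeyemi and Kowalski both have date first elected to the board Jul 10, 1996, so the next rule applies.
Adeyemi and Kowalski both have continuous board tenure 16 years, so the next rule applies.
Among Adeyemi and Kowalski, alphabetically by surname: Adeyemi before Kowalski.
Order: Quinn, Tran, Andersen, Mendoza, Szabo, Achebe, Adeyemi, Kowalski.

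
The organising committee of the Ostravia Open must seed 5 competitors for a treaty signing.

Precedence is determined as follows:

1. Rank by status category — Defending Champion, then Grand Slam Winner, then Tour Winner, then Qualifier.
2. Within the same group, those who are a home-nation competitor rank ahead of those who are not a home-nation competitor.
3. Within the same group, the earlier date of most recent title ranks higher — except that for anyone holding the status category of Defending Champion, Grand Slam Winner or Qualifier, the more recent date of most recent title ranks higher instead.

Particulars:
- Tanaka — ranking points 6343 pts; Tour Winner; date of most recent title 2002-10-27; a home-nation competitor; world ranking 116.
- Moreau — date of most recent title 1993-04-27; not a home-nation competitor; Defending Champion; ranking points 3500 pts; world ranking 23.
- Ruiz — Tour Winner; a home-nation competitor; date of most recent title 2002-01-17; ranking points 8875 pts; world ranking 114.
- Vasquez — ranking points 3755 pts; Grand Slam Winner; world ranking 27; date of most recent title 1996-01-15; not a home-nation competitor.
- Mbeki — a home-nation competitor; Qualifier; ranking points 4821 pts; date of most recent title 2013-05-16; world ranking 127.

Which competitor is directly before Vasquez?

By status category: Moreau (Defending Champion); then Vasquez (Grand Slam Winner); then Ruiz and Tanaka (Tour Winner); then Mbeki (Qualifier).
Ruiz and Tanaka are each a home-nation competitor, so the next rule applies.
Among Ruiz and Tanaka, by date of most recent title (earlier first): Ruiz (2002-01-17) before Tanaka (2002-10-27).
Order: Moreau, Vasquez, Ruiz, Tanaka, Mbeki.

Moreau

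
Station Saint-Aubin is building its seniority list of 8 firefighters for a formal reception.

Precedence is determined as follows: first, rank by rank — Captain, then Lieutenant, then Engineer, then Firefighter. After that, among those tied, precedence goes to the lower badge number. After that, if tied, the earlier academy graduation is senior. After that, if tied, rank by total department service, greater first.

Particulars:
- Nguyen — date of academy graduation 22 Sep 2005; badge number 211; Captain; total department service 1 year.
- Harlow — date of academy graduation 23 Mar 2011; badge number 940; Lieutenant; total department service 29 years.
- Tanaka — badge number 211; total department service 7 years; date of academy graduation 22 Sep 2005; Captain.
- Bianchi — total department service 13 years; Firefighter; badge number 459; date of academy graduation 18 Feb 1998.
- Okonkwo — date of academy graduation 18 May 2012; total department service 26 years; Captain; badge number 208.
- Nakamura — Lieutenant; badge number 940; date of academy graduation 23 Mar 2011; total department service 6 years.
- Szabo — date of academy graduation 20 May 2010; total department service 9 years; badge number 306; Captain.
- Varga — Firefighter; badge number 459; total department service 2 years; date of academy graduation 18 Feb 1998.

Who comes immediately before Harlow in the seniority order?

Szabo

By rank: Okonkwo, Tanaka, Nguyen and Szabo (Captain); then Harlow and Nakamura (Lieutenant); then Bianchi and Varga (Firefighter).
Among Okonkwo, Tanaka, Nguyen and Szabo, by badge number (lower first): Okonkwo (208) before Tanaka and Nguyen (211) before Szabo (306).
Tanaka and Nguyen both have date of academy graduation 22 Sep 2005, so the next rule applies.
Among Tanaka and Nguyen, by total department service (higher first): Tanaka (7 years) before Nguyen (1 year).
Harlow and Nakamura both have badge number 940, so the next rule applies.
Harlow and Nakamura both have date of academy graduation 23 Mar 2011, so the next rule applies.
Among Harlow and Nakamura, by total department service (higher first): Harlow (29 years) before Nakamura (6 years).
Bianchi and Varga both have badge number 459, so the next rule applies.
Bianchi and Varga both have date of academy graduation 18 Feb 1998, so the next rule applies.
Among Bianchi and Varga, by total department service (higher first): Bianchi (13 years) before Varga (2 years).
Order: Okonkwo, Tanaka, Nguyen, Szabo, Harlow, Nakamura, Bianchi, Varga.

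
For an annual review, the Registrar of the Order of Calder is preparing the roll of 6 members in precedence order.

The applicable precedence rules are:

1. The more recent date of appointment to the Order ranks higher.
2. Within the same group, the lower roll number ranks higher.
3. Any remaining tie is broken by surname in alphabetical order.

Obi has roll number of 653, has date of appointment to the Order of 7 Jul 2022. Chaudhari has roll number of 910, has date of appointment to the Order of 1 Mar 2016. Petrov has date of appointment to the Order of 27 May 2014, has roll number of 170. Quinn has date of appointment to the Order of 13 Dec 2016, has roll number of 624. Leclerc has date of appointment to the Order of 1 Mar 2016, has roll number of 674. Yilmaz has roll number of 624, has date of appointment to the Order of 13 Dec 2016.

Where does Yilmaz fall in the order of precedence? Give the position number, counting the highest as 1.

3

By date of appointment to the Order (later first): Obi (7 Jul 2022); then Quinn and Yilmaz (both 13 Dec 2016); then Leclerc and Chaudhari (both 1 Mar 2016); then Petrov (27 May 2014).
Quinn and Yilmaz both have roll number 624, so the next rule applies.
Among Quinn and Yilmaz, alphabetically by surname: Quinn before Yilmaz.
Among Leclerc and Chaudhari, by roll number (lower first): Leclerc (674) before Chaudhari (910).
Order: Obi, Quinn, Yilmaz, Leclerc, Chaudhari, Petrov. So position 3.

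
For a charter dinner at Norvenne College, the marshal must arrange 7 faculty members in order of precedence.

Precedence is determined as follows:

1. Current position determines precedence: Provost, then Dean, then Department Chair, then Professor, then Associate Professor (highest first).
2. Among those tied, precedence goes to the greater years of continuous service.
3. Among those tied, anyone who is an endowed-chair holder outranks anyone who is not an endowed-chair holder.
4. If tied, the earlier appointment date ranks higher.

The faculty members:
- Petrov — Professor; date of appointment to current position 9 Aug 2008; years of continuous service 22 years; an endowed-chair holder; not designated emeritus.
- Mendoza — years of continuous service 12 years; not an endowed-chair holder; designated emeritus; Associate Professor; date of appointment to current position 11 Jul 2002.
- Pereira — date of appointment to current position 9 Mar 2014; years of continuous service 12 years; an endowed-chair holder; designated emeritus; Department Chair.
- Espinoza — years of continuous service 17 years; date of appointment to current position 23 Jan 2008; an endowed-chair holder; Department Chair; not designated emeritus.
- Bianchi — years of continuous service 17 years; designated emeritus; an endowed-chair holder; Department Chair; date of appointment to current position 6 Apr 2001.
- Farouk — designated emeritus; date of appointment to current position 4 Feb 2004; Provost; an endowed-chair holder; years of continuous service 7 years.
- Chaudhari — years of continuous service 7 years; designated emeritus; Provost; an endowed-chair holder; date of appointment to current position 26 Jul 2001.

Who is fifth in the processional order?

Pereira

By current position: Chaudhari and Farouk (Provost); then Bianchi, Espinoza and Pereira (Department Chair); then Petrov (Professor); then Mendoza (Associate Professor).
Chaudhari and Farouk both have years of continuous service 7 years, so the next rule applies.
Chaudhari and Farouk are each an endowed-chair holder, so the next rule applies.
Among Chaudhari and Farouk, by date of appointment to current position (earlier first): Chaudhari (26 Jul 2001) before Farouk (4 Feb 2004).
Among Bianchi, Espinoza and Pereira, by years of continuous service (higher first): Bianchi and Espinoza (17 years) before Pereira (12 years).
Bianchi and Espinoza are each an endowed-chair holder, so the next rule applies.
Among Bianchi and Espinoza, by date of appointment to current position (earlier first): Bianchi (6 Apr 2001) before Espinoza (23 Jan 2008).
Order: Chaudhari, Farouk, Bianchi, Espinoza, Pereira, Petrov, Mendoza.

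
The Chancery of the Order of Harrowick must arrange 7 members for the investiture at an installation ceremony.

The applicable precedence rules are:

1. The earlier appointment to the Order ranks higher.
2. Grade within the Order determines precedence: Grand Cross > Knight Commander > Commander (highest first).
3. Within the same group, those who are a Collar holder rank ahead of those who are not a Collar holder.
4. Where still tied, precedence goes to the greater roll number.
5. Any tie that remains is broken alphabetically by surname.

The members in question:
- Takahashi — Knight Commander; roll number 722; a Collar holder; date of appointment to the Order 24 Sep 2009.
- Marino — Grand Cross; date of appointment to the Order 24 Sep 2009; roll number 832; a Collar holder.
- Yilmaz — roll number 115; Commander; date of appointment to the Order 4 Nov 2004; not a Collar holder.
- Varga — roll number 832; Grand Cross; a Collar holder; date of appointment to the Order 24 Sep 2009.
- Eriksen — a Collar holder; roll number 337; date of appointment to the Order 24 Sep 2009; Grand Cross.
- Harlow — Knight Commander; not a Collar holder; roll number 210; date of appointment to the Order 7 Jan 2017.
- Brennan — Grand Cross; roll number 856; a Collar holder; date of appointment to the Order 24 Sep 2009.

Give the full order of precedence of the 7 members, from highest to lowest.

Yilmaz, Brennan, Marino, Varga, Eriksen, Takahashi, Harlow

By date of appointment to the Order (earlier first): Yilmaz (4 Nov 2004); then Brennan, Marino, Varga, Eriksen and Takahashi (each 24 Sep 2009); then Harlow (7 Jan 2017).
Among Brennan, Marino, Varga, Eriksen and Takahashi, by grade within the Order: Brennan, Marino, Varga and Eriksen (Grand Cross) before Takahashi (Knight Commander).
Brennan, Marino, Varga and Eriksen are each a Collar holder, so the next rule applies.
Among Brennan, Marino, Varga and Eriksen, by roll number (higher first): Brennan (856) before Marino and Varga (832) before Eriksen (337).
Among Marino and Varga, alphabetically by surname: Marino before Varga.
Full order: Yilmaz, Brennan, Marino, Varga, Eriksen, Takahashi, Harlow.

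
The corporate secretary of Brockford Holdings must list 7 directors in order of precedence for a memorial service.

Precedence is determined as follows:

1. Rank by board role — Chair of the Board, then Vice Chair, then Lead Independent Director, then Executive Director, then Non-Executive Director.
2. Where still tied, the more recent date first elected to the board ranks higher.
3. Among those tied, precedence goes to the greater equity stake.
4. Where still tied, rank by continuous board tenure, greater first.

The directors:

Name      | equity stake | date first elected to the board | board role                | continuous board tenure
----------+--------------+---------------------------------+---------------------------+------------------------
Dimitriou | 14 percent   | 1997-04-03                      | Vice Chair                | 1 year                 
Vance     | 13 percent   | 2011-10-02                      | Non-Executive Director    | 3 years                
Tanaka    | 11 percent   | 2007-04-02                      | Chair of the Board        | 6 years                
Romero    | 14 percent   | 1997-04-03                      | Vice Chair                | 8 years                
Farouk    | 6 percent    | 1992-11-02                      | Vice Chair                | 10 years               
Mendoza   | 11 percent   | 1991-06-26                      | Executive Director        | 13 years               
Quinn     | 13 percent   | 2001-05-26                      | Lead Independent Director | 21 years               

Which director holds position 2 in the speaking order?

By board role: Tanaka (Chair of the Board); then Romero, Dimitriou and Farouk (Vice Chair); then Quinn (Lead Independent Director); then Mendoza (Executive Director); then Vance (Non-Executive Director).
Among Romero, Dimitriou and Farouk, by date first elected to the board (later first): Romero and Dimitriou (1997-04-03) before Farouk (1992-11-02).
Romero and Dimitriou both have equity stake 14 percent, so the next rule applies.
Among Romero and Dimitriou, by continuous board tenure (higher first): Romero (8 years) before Dimitriou (1 year).
Order: Tanaka, Romero, Dimitriou, Farouk, Quinn, Mendoza, Vance.

Romero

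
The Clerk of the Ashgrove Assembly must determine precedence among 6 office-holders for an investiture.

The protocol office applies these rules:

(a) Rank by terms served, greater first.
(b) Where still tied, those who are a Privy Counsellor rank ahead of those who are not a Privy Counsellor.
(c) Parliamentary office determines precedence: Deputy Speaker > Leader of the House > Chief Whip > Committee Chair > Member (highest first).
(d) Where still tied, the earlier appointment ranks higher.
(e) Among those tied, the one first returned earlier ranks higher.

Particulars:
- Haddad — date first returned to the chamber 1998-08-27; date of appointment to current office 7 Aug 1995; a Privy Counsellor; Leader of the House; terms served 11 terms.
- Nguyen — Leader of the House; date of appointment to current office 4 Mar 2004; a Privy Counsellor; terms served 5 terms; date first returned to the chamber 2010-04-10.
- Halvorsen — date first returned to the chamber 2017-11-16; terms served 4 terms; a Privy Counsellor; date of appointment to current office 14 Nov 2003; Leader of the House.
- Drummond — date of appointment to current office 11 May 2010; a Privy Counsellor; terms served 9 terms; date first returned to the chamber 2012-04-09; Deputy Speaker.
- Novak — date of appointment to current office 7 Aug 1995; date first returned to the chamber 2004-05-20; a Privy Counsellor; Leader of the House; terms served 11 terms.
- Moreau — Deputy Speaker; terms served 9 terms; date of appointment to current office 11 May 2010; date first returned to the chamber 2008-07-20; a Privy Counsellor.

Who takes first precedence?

By terms served (higher first): Haddad and Novak (both 11 terms); then Moreau and Drummond (both 9 terms); then Nguyen (5 terms); then Halvorsen (4 terms).
Haddad and Novak are each a Privy Counsellor, so the next rule applies.
Haddad and Novak are each Leader of the House, so the next rule applies.
Haddad and Novak both have date of appointment to current office 7 Aug 1995, so the next rule applies.
Among Haddad and Novak, by date first returned to the chamber (earlier first): Haddad (1998-08-27) before Novak (2004-05-20).
Moreau and Drummond are each a Privy Counsellor, so the next rule applies.
Moreau and Drummond are each Deputy Speaker, so the next rule applies.
Moreau and Drummond both have date of appointment to current office 11 May 2010, so the next rule applies.
Among Moreau and Drummond, by date first returned to the chamber (earlier first): Moreau (2008-07-20) before Drummond (2012-04-09).
Order: Haddad, Novak, Moreau, Drummond, Nguyen, Halvorsen.

Haddad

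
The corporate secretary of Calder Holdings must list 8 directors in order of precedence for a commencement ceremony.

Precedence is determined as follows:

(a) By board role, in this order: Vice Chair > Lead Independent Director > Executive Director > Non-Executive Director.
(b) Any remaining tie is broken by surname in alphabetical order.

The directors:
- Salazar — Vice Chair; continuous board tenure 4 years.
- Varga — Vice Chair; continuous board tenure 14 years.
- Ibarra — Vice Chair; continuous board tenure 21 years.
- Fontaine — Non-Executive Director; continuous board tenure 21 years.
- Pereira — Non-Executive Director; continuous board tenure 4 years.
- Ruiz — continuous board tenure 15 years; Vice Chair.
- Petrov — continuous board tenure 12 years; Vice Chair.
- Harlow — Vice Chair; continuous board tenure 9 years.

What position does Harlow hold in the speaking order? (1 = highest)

1

By board role: Harlow, Ibarra, Petrov, Ruiz, Salazar and Varga (Vice Chair); then Fontaine and Pereira (Non-Executive Director).
Among Harlow, Ibarra, Petrov, Ruiz, Salazar and Varga, alphabetically by surname: Harlow before Ibarra before Petrov before Ruiz before Salazar before Varga.
Among Fontaine and Pereira, alphabetically by surname: Fontaine before Pereira.
Order: Harlow, Ibarra, Petrov, Ruiz, Salazar, Varga, Fontaine, Pereira. So position 1.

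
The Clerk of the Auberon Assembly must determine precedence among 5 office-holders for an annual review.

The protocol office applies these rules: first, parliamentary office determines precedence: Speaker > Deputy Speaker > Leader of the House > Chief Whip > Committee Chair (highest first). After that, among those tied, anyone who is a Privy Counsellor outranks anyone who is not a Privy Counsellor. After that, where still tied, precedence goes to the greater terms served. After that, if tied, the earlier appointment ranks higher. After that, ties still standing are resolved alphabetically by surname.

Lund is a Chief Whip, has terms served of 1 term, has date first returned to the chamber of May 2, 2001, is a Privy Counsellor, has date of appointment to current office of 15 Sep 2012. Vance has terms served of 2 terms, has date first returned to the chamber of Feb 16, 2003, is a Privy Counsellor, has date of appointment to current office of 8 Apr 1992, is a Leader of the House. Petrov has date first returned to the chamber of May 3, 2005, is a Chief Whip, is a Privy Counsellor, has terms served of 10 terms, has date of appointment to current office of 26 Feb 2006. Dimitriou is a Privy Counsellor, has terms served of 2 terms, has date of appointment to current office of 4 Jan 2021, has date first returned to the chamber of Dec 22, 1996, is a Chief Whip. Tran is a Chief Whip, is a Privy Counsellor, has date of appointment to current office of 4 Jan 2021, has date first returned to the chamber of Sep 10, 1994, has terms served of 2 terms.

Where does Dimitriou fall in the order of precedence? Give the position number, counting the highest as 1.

By parliamentary office: Vance (Leader of the House); then Petrov, Dimitriou, Tran and Lund (Chief Whip).
Petrov, Dimitriou, Tran and Lund are each a Privy Counsellor, so the next rule applies.
Among Petrov, Dimitriou, Tran and Lund, by terms served (higher first): Petrov (10 terms) before Dimitriou and Tran (2 terms) before Lund (1 term).
Dimitriou and Tran both have date of appointment to current office 4 Jan 2021, so the next rule applies.
Among Dimitriou and Tran, alphabetically by surname: Dimitriou before Tran.
Order: Vance, Petrov, Dimitriou, Tran, Lund. So position 3.

3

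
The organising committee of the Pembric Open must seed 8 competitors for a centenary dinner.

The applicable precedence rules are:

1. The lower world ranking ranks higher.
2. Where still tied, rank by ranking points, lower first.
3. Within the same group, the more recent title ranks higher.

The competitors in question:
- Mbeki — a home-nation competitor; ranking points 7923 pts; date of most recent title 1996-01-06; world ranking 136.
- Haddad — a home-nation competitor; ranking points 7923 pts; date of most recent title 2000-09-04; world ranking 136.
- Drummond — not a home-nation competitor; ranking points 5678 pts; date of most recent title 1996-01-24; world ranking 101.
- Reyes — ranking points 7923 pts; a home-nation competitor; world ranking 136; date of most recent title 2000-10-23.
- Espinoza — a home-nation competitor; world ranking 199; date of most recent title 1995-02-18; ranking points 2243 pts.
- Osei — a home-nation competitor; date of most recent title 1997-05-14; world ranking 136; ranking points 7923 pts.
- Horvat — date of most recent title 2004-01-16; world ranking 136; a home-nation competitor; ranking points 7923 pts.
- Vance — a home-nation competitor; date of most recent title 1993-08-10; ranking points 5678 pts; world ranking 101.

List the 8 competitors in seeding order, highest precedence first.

Drummond, Vance, Horvat, Reyes, Haddad, Osei, Mbeki, Espinoza

By world ranking (lower first): Drummond and Vance (both 101); then Horvat, Reyes, Haddad, Osei and Mbeki (each 136); then Espinoza (199).
Drummond and Vance both have ranking points 5678 pts, so the next rule applies.
Among Drummond and Vance, by date of most recent title (later first): Drummond (1996-01-24) before Vance (1993-08-10).
Horvat, Reyes, Haddad, Osei and Mbeki all have ranking points 7923 pts, so the next rule applies.
Among Horvat, Reyes, Haddad, Osei and Mbeki, by date of most recent title (later first): Horvat (2004-01-16) before Reyes (2000-10-23) before Haddad (2000-09-04) before Osei (1997-05-14) before Mbeki (1996-01-06).
Full order: Drummond, Vance, Horvat, Reyes, Haddad, Osei, Mbeki, Espinoza.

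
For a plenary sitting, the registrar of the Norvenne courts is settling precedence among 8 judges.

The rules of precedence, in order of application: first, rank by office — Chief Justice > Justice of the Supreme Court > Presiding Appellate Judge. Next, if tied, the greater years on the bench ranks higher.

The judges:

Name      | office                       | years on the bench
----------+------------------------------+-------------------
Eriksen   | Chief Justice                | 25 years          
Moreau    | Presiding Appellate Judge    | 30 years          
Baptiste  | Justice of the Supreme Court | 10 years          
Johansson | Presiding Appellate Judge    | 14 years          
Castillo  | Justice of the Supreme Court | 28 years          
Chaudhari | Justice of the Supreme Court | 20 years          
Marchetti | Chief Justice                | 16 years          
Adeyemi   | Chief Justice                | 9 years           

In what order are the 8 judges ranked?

Eriksen, Marchetti, Adeyemi, Castillo, Chaudhari, Baptiste, Moreau, Johansson

By office: Eriksen, Marchetti and Adeyemi (Chief Justice); then Castillo, Chaudhari and Baptiste (Justice of the Supreme Court); then Moreau and Johansson (Presiding Appellate Judge).
Among Eriksen, Marchetti and Adeyemi, by years on the bench (higher first): Eriksen (25 years) before Marchetti (16 years) before Adeyemi (9 years).
Among Castillo, Chaudhari and Baptiste, by years on the bench (higher first): Castillo (28 years) before Chaudhari (20 years) before Baptiste (10 years).
Among Moreau and Johansson, by years on the bench (higher first): Moreau (30 years) before Johansson (14 years).
Full order: Eriksen, Marchetti, Adeyemi, Castillo, Chaudhari, Baptiste, Moreau, Johansson.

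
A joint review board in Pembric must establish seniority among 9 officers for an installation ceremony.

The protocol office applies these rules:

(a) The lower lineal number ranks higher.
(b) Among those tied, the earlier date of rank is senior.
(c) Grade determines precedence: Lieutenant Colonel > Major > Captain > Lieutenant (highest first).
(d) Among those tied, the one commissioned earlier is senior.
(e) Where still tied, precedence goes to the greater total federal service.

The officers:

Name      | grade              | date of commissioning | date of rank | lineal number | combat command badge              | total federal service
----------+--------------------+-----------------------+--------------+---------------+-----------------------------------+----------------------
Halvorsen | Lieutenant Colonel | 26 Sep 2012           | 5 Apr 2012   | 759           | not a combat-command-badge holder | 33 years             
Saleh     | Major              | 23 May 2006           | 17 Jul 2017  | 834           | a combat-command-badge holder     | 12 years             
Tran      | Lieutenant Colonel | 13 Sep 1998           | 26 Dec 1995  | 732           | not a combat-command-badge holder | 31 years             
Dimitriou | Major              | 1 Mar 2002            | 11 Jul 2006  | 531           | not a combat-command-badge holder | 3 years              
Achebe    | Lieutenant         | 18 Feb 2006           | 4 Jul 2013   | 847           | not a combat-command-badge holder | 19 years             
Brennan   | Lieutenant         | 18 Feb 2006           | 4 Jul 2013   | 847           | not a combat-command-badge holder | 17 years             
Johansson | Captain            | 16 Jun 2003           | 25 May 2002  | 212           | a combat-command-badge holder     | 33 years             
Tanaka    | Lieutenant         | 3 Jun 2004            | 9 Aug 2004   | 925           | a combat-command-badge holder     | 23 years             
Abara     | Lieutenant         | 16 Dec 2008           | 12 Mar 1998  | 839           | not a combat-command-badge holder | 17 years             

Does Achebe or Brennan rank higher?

Achebe

By lineal number (lower first): Johansson (212); then Dimitriou (531); then Tran (732); then Halvorsen (759); then Saleh (834); then Abara (839); then Achebe and Brennan (both 847); then Tanaka (925).
Achebe and Brennan both have date of rank 4 Jul 2013, so the next rule applies.
Achebe and Brennan are each Lieutenant, so the next rule applies.
Achebe and Brennan both have date of commissioning 18 Feb 2006, so the next rule applies.
Among Achebe and Brennan, by total federal service (higher first): Achebe (19 years) before Brennan (17 years).
So Achebe takes precedence.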